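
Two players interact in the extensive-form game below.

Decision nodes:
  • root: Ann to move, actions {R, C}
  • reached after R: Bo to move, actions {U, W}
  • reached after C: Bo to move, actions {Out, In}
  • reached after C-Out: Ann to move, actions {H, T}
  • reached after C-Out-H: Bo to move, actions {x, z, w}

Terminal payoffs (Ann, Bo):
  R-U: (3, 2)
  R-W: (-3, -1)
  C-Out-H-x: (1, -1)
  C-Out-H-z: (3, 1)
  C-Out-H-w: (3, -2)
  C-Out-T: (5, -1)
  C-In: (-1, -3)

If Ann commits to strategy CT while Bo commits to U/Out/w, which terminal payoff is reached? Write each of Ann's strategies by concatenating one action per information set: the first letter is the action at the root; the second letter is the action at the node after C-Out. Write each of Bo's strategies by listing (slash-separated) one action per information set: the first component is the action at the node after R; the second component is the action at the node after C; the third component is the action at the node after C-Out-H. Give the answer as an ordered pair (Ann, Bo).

Trace the play path from the root:
  Ann plays C
  Bo plays Out at [C]
  Ann plays T at [C-Out]
→ terminal payoff (5, -1).
(Bo's choice at the node after R is never reached on this path, so it doesn't affect the outcome.)

(5, -1)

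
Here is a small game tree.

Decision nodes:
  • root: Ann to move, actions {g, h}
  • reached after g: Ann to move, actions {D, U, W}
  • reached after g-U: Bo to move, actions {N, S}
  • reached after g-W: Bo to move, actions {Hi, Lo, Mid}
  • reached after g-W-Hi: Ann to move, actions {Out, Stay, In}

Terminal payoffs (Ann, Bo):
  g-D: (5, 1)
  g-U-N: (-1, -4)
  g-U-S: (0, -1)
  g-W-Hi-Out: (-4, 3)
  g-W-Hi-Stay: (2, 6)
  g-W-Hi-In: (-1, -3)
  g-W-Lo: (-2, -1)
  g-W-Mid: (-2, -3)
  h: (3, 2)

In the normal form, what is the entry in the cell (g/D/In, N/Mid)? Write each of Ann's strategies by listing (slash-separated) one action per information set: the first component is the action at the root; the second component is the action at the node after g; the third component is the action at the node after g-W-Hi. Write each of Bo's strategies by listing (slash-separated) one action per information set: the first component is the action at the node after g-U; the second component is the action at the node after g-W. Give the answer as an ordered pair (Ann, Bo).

(5, 1)

Trace the play path from the root:
  Ann plays g
  Ann plays D at [g]
→ terminal payoff (5, 1).
(Ann's choice at the node after g-W-Hi is never reached on this path, so it doesn't affect the outcome.)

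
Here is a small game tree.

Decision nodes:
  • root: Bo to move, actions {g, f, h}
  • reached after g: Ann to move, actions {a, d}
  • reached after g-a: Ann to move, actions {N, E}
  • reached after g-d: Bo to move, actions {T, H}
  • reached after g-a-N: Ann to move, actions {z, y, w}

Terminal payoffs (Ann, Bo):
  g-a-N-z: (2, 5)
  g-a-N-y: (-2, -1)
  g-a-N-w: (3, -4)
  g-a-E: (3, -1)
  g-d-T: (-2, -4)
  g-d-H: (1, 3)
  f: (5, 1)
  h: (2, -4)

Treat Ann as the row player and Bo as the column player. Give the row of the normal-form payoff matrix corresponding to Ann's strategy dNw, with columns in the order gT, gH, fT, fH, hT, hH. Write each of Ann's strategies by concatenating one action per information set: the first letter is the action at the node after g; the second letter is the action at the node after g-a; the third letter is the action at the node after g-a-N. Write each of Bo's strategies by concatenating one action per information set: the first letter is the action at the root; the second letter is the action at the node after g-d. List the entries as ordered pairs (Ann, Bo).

(-2,-4) (1,3) (5,1) (5,1) (2,-4) (2,-4)

vs gT: Bo plays g → Ann plays d at [g] → Bo plays T at [g-d] → (-2, -4)
vs gH: Bo plays g → Ann plays d at [g] → Bo plays H at [g-d] → (1, 3)
vs fT: Bo plays f → (5, 1)
vs fH: Bo plays f → (5, 1)
vs hT: Bo plays h → (2, -4)
vs hH: Bo plays h → (2, -4)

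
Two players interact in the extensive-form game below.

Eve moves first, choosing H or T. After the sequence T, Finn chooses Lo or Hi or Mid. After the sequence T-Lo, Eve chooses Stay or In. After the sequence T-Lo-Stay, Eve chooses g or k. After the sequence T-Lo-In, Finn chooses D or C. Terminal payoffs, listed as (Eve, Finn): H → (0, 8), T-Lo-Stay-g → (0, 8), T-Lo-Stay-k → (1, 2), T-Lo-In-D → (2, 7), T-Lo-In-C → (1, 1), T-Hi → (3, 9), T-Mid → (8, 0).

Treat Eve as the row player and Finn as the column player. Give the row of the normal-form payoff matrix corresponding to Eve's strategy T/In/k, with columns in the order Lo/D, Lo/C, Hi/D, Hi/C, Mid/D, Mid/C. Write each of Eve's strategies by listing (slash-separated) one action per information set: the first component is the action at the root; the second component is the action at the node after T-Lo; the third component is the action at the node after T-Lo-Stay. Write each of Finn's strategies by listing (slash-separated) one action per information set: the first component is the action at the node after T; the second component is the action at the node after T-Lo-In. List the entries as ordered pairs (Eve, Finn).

(2,7) (1,1) (3,9) (3,9) (8,0) (8,0)

vs Lo/D: Eve plays T → Finn plays Lo at [T] → Eve plays In at [T-Lo] → Finn plays D at [T-Lo-In] → (2, 7)
vs Lo/C: Eve plays T → Finn plays Lo at [T] → Eve plays In at [T-Lo] → Finn plays C at [T-Lo-In] → (1, 1)
vs Hi/D: Eve plays T → Finn plays Hi at [T] → (3, 9)
vs Hi/C: Eve plays T → Finn plays Hi at [T] → (3, 9)
vs Mid/D: Eve plays T → Finn plays Mid at [T] → (8, 0)
vs Mid/C: Eve plays T → Finn plays Mid at [T] → (8, 0)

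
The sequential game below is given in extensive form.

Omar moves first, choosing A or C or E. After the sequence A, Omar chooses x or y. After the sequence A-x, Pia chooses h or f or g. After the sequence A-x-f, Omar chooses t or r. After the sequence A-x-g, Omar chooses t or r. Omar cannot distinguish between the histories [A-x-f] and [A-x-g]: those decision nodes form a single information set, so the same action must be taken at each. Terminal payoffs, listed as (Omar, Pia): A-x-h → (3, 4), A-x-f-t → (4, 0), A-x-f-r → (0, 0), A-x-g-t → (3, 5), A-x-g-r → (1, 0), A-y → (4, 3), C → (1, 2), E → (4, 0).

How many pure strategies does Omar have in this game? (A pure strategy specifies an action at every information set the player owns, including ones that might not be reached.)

Omar owns the root with actions {A, C, E} — three choices.
Omar owns the node after A with actions {x, y} — two choices.
Omar owns the information set {A-x-f, A-x-g} with actions {t, r} — two choices.
A pure strategy fixes one action at each information set independently, so the count is the product 3 × 2 × 2 = 12.

12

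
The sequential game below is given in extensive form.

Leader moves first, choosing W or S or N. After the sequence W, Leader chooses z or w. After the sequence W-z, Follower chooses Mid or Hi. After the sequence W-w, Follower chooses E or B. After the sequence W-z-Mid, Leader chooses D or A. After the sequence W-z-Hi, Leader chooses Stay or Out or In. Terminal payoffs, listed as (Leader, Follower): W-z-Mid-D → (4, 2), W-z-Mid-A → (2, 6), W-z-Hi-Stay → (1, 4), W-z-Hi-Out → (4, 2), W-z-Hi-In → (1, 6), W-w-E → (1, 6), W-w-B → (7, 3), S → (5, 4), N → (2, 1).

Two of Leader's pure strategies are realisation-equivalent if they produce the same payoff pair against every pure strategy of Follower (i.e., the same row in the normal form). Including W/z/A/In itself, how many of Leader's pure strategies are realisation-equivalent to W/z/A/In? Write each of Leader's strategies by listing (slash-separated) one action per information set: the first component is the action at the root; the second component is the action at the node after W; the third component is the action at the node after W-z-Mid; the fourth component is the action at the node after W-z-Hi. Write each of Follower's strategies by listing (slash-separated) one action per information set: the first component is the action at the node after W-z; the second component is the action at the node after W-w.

Row for W/z/A/In (columns Mid/E, Mid/B, Hi/E, Hi/B): (2,6) (2,6) (1,6) (1,6).
Every one of Leader's information sets is on the play path for some reply by Follower when Leader follows W/z/A/In.
Changing the action at any of them therefore changes at least one column, so only W/z/A/In itself gives this row.

1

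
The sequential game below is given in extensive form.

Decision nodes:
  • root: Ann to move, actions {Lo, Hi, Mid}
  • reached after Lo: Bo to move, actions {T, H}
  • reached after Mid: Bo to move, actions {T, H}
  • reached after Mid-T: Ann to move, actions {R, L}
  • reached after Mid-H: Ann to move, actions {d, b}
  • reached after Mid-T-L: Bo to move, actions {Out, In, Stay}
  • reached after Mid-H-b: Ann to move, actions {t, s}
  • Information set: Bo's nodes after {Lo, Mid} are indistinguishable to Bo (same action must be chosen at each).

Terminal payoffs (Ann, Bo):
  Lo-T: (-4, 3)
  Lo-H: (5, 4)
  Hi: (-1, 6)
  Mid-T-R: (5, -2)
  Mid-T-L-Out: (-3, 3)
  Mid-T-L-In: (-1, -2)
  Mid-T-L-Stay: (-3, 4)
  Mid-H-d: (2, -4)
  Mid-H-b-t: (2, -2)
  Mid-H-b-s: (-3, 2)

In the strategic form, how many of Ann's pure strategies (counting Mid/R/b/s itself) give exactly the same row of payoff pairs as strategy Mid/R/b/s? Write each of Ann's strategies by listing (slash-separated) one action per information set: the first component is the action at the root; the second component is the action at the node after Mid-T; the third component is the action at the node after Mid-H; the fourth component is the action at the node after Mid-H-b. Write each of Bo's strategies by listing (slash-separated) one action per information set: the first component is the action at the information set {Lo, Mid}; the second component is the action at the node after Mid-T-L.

1

Row for Mid/R/b/s (columns T/Out, T/In, T/Stay, H/Out, H/In, H/Stay): (5,-2) (5,-2) (5,-2) (-3,2) (-3,2) (-3,2).
Every one of Ann's information sets is on the play path for some reply by Bo when Ann follows Mid/R/b/s.
Changing the action at any of them therefore changes at least one column, so only Mid/R/b/s itself gives this row.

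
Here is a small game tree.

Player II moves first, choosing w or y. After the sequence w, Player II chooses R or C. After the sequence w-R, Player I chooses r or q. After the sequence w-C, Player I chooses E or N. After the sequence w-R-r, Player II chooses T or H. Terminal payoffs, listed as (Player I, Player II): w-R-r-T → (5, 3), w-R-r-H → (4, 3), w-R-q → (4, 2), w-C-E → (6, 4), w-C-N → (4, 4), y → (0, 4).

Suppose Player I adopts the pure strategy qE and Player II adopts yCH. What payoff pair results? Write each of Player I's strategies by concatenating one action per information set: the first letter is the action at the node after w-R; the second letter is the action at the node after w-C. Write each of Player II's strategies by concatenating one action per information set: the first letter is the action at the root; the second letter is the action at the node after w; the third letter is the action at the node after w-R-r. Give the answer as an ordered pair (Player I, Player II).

(0, 4)

Trace the play path from the root:
  Player II plays y
→ terminal payoff (0, 4).
(Player I's choice at the node after w-R is never reached on this path, so it doesn't affect the outcome.)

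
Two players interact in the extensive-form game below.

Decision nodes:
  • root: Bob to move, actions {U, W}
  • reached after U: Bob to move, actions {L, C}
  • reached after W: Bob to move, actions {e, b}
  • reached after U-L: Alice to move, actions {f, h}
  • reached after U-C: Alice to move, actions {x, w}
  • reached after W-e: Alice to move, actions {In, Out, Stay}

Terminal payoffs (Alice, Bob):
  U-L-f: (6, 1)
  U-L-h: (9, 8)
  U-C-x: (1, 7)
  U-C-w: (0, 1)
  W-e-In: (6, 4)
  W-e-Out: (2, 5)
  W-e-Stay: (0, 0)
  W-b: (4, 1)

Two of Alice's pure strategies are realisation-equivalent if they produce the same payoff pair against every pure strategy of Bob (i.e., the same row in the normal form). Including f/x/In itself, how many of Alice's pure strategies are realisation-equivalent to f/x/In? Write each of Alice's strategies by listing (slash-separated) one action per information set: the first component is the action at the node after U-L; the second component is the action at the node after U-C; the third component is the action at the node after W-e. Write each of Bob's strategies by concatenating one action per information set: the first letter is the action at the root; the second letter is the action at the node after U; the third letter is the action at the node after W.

1

Row for f/x/In (columns ULe, ULb, UCe, UCb, WLe, WLb, WCe, WCb): (6,1) (6,1) (1,7) (1,7) (6,4) (4,1) (6,4) (4,1).
Every one of Alice's information sets is on the play path for some reply by Bob when Alice follows f/x/In.
Changing the action at any of them therefore changes at least one column, so only f/x/In itself gives this row.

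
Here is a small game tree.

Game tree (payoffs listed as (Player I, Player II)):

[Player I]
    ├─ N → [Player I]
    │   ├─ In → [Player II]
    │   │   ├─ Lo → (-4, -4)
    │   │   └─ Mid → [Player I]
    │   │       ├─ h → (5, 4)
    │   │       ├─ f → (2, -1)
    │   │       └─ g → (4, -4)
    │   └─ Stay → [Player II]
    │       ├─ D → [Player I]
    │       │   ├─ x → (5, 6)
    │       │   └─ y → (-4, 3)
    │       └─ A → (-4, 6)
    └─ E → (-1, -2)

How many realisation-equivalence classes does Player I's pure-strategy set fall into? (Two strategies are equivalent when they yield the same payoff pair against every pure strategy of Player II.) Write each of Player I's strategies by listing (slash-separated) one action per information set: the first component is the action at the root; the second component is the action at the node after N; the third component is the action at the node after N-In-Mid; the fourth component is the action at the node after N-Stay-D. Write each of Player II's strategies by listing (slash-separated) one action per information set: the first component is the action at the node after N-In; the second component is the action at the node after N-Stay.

6

Player I has 24 pure strategies: N/In/h/x, N/In/h/y, N/In/f/x, N/In/f/y, N/In/g/x, N/In/g/y, N/Stay/h/x, N/Stay/h/y, N/Stay/f/x, N/Stay/f/y, N/Stay/g/x, N/Stay/g/y, E/In/h/x, E/In/h/y, E/In/f/x, E/In/f/y, E/In/g/x, E/In/g/y, E/Stay/h/x, E/Stay/h/y, E/Stay/f/x, E/Stay/f/y, E/Stay/g/x, E/Stay/g/y. Columns: Lo/D, Lo/A, Mid/D, Mid/A.
{N/In/h/x, N/In/h/y} → row (-4,-4) (-4,-4) (5,4) (5,4)
{N/In/f/x, N/In/f/y} → row (-4,-4) (-4,-4) (2,-1) (2,-1)
{N/In/g/x, N/In/g/y} → row (-4,-4) (-4,-4) (4,-4) (4,-4)
{N/Stay/h/x, N/Stay/f/x, N/Stay/g/x} → row (5,6) (-4,6) (5,6) (-4,6)
{N/Stay/h/y, N/Stay/f/y, N/Stay/g/y} → row (-4,3) (-4,6) (-4,3) (-4,6)
{E/In/h/x, E/In/h/y, E/In/f/x, E/In/f/y, E/In/g/x, E/In/g/y, E/Stay/h/x, E/Stay/h/y, E/Stay/f/x, E/Stay/f/y, E/Stay/g/x, E/Stay/g/y} → row (-1,-2) (-1,-2) (-1,-2) (-1,-2)
That's 6 distinct rows out of 24 strategies.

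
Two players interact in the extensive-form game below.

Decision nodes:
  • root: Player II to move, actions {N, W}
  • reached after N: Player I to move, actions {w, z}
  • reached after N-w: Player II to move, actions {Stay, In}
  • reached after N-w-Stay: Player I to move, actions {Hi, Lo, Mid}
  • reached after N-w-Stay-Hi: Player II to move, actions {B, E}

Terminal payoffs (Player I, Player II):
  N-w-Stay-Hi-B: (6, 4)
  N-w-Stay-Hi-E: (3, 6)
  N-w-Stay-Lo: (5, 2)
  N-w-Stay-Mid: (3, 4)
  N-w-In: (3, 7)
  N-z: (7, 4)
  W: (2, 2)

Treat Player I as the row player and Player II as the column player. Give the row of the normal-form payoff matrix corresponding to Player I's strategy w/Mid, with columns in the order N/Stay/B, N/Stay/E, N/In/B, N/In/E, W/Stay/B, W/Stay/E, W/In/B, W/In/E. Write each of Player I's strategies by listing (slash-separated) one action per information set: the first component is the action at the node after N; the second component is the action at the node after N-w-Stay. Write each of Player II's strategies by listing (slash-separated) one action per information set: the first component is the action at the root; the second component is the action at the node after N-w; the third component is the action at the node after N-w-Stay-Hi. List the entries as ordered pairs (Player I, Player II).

vs N/Stay/B: Player II plays N → Player I plays w at [N] → Player II plays Stay at [N-w] → Player I plays Mid at [N-w-Stay] → (3, 4)
vs N/Stay/E: Player II plays N → Player I plays w at [N] → Player II plays Stay at [N-w] → Player I plays Mid at [N-w-Stay] → (3, 4)
vs N/In/B: Player II plays N → Player I plays w at [N] → Player II plays In at [N-w] → (3, 7)
vs N/In/E: Player II plays N → Player I plays w at [N] → Player II plays In at [N-w] → (3, 7)
vs W/Stay/B: Player II plays W → (2, 2)
vs W/Stay/E: Player II plays W → (2, 2)
vs W/In/B: Player II plays W → (2, 2)
vs W/In/E: Player II plays W → (2, 2)

(3,4) (3,4) (3,7) (3,7) (2,2) (2,2) (2,2) (2,2)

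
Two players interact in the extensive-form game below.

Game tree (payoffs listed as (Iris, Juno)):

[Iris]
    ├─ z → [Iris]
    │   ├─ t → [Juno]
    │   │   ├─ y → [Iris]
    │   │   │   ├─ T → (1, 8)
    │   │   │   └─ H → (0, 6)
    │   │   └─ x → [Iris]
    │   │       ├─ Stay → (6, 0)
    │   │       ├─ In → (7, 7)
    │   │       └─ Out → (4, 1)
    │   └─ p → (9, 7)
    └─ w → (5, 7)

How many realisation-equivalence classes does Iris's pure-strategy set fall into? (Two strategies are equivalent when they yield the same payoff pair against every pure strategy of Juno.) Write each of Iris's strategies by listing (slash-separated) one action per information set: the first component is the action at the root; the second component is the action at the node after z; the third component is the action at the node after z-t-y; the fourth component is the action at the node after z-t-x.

8

Iris has 24 pure strategies: z/t/T/Stay, z/t/T/In, z/t/T/Out, z/t/H/Stay, z/t/H/In, z/t/H/Out, z/p/T/Stay, z/p/T/In, z/p/T/Out, z/p/H/Stay, z/p/H/In, z/p/H/Out, w/t/T/Stay, w/t/T/In, w/t/T/Out, w/t/H/Stay, w/t/H/In, w/t/H/Out, w/p/T/Stay, w/p/T/In, w/p/T/Out, w/p/H/Stay, w/p/H/In, w/p/H/Out. Columns: y, x.
{z/t/T/Stay} → row (1,8) (6,0)
{z/t/T/In} → row (1,8) (7,7)
{z/t/T/Out} → row (1,8) (4,1)
{z/t/H/Stay} → row (0,6) (6,0)
{z/t/H/In} → row (0,6) (7,7)
{z/t/H/Out} → row (0,6) (4,1)
{z/p/T/Stay, z/p/T/In, z/p/T/Out, z/p/H/Stay, z/p/H/In, z/p/H/Out} → row (9,7) (9,7)
{w/t/T/Stay, w/t/T/In, w/t/T/Out, w/t/H/Stay, w/t/H/In, w/t/H/Out, w/p/T/Stay, w/p/T/In, w/p/T/Out, w/p/H/Stay, w/p/H/In, w/p/H/Out} → row (5,7) (5,7)
That's 8 distinct rows out of 24 strategies.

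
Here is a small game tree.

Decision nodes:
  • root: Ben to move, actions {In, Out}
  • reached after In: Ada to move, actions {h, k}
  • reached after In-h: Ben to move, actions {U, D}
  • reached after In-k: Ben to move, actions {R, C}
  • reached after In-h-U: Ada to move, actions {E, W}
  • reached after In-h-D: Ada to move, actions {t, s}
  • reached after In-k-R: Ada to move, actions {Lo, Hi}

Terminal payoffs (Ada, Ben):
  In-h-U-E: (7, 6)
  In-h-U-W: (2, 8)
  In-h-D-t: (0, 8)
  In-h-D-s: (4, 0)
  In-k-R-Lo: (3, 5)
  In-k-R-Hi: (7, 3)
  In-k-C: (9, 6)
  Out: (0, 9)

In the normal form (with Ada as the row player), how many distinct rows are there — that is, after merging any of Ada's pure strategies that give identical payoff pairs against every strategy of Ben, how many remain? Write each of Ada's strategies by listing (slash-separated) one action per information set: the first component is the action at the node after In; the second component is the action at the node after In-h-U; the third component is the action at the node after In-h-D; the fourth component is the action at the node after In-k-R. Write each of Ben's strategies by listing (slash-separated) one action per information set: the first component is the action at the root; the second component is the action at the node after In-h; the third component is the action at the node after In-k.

Ada has 16 pure strategies: h/E/t/Lo, h/E/t/Hi, h/E/s/Lo, h/E/s/Hi, h/W/t/Lo, h/W/t/Hi, h/W/s/Lo, h/W/s/Hi, k/E/t/Lo, k/E/t/Hi, k/E/s/Lo, k/E/s/Hi, k/W/t/Lo, k/W/t/Hi, k/W/s/Lo, k/W/s/Hi. Columns: In/U/R, In/U/C, In/D/R, In/D/C, Out/U/R, Out/U/C, Out/D/R, Out/D/C.
{h/E/t/Lo, h/E/t/Hi} → row (7,6) (7,6) (0,8) (0,8) (0,9) (0,9) (0,9) (0,9)
{h/E/s/Lo, h/E/s/Hi} → row (7,6) (7,6) (4,0) (4,0) (0,9) (0,9) (0,9) (0,9)
{h/W/t/Lo, h/W/t/Hi} → row (2,8) (2,8) (0,8) (0,8) (0,9) (0,9) (0,9) (0,9)
{h/W/s/Lo, h/W/s/Hi} → row (2,8) (2,8) (4,0) (4,0) (0,9) (0,9) (0,9) (0,9)
{k/E/t/Lo, k/E/s/Lo, k/W/t/Lo, k/W/s/Lo} → row (3,5) (9,6) (3,5) (9,6) (0,9) (0,9) (0,9) (0,9)
{k/E/t/Hi, k/E/s/Hi, k/W/t/Hi, k/W/s/Hi} → row (7,3) (9,6) (7,3) (9,6) (0,9) (0,9) (0,9) (0,9)
That's 6 distinct rows out of 16 strategies.

6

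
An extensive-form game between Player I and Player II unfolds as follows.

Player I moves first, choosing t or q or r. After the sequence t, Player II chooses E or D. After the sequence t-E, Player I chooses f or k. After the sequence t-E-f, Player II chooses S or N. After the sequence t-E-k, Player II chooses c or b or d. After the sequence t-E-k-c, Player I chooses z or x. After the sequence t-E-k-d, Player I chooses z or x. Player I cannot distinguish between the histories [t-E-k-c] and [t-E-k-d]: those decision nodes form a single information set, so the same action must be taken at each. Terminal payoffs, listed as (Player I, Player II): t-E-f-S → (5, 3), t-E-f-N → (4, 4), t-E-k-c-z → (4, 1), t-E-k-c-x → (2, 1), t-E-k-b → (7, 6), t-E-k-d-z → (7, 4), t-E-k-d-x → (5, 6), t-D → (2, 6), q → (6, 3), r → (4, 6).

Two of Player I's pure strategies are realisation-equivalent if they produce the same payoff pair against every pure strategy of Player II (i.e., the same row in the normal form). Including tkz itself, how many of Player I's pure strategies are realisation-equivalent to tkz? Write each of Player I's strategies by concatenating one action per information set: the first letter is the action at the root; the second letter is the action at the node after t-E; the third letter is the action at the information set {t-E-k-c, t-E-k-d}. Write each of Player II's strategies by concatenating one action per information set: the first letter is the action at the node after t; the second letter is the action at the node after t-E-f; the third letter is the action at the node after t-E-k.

Row for tkz (columns ESc, ESb, ESd, ENc, ENb, ENd, DSc, DSb, DSd, DNc, DNb, DNd): (4,1) (7,6) (7,4) (4,1) (7,6) (7,4) (2,6) (2,6) (2,6) (2,6) (2,6) (2,6).
Every one of Player I's information sets is on the play path for some reply by Player II when Player I follows tkz.
Changing the action at any of them therefore changes at least one column, so only tkz itself gives this row.

1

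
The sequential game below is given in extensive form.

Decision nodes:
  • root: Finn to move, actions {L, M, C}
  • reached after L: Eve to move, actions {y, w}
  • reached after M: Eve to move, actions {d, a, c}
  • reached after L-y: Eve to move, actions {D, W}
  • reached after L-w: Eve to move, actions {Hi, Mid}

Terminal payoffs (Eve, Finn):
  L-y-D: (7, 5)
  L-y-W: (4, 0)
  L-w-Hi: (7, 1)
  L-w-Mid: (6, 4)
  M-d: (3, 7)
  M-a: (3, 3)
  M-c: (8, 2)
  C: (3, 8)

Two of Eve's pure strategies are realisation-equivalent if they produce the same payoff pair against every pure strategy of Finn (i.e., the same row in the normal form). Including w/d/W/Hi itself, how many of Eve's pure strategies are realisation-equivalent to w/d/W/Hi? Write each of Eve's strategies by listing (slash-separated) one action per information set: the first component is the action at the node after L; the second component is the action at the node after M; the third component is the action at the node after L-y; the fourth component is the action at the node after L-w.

Row for w/d/W/Hi (columns L, M, C): (7,1) (3,7) (3,8).
Under w/d/W/Hi, Eve's choice at the node after L-y can never be reached regardless of what Finn does, so varying those choices leaves every outcome unchanged.
Holding the reachable choices fixed and varying the unreachable one freely already gives 2 equivalent strategies.
No other strategy reproduces this row, so those 2 are the full class: w/d/D/Hi, w/d/W/Hi.

2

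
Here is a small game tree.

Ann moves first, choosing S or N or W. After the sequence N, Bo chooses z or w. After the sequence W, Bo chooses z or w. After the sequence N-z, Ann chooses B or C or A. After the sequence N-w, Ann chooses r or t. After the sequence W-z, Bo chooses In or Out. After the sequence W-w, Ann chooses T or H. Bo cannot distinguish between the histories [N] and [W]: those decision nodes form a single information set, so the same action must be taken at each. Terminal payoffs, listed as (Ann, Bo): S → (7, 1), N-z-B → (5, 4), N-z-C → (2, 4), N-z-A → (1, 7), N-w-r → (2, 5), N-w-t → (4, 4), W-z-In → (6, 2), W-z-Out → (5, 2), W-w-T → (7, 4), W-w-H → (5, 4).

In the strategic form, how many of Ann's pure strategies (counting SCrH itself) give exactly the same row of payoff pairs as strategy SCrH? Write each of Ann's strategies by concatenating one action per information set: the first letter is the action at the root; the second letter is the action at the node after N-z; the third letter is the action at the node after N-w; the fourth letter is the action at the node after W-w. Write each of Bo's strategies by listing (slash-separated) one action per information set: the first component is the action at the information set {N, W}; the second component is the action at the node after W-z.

Row for SCrH (columns z/In, z/Out, w/In, w/Out): (7,1) (7,1) (7,1) (7,1).
Under SCrH, Ann's choice at the node after N-z and at the node after N-w and at the node after W-w can never be reached regardless of what Bo does, so varying those choices leaves every outcome unchanged.
Holding the reachable choices fixed and varying the unreachable ones freely already gives 3 × 2 × 2 = 12 equivalent strategies.
No other strategy reproduces this row, so those 12 are the full class: SBrT, SBrH, SBtT, SBtH, SCrT, SCrH, SCtT, SCtH, SArT, SArH, SAtT, SAtH.

12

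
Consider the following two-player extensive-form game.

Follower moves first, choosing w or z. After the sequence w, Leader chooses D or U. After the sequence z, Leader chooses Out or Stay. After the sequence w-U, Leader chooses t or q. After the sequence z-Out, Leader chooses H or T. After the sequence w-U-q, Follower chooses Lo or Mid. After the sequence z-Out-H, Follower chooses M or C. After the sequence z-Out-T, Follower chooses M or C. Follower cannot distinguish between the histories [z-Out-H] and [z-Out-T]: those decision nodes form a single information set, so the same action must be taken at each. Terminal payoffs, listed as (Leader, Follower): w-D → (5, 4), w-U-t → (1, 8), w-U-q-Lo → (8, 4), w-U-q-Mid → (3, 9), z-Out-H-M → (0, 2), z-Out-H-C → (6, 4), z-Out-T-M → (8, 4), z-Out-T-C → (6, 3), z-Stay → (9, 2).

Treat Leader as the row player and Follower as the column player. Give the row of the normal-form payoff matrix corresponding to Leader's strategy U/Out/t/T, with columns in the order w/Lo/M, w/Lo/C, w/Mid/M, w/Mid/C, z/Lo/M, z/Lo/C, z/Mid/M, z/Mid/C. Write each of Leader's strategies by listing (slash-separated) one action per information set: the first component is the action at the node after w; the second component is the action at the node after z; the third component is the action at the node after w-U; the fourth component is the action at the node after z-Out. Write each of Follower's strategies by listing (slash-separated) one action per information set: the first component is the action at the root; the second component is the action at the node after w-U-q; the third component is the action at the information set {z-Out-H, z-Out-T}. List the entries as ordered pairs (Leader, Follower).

vs w/Lo/M: Follower plays w → Leader plays U at [w] → Leader plays t at [w-U] → (1, 8)
vs w/Lo/C: Follower plays w → Leader plays U at [w] → Leader plays t at [w-U] → (1, 8)
vs w/Mid/M: Follower plays w → Leader plays U at [w] → Leader plays t at [w-U] → (1, 8)
vs w/Mid/C: Follower plays w → Leader plays U at [w] → Leader plays t at [w-U] → (1, 8)
vs z/Lo/M: Follower plays z → Leader plays Out at [z] → Leader plays T at [z-Out] → Follower plays M at [z-Out-T] → (8, 4)
vs z/Lo/C: Follower plays z → Leader plays Out at [z] → Leader plays T at [z-Out] → Follower plays C at [z-Out-T] → (6, 3)
vs z/Mid/M: Follower plays z → Leader plays Out at [z] → Leader plays T at [z-Out] → Follower plays M at [z-Out-T] → (8, 4)
vs z/Mid/C: Follower plays z → Leader plays Out at [z] → Leader plays T at [z-Out] → Follower plays C at [z-Out-T] → (6, 3)

(1,8) (1,8) (1,8) (1,8) (8,4) (6,3) (8,4) (6,3)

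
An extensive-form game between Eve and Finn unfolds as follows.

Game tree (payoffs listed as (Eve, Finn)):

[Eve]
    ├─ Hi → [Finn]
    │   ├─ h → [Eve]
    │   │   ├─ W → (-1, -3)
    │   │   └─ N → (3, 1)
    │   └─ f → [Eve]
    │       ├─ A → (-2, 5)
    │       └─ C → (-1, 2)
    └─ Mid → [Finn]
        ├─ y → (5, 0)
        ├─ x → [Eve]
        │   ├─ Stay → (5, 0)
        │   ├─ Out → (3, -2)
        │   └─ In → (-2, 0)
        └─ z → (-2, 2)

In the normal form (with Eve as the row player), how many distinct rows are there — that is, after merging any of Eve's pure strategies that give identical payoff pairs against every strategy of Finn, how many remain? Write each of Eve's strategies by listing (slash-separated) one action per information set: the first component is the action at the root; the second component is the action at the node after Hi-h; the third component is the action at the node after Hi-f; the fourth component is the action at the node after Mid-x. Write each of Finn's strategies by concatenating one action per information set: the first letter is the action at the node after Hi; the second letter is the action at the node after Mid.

Eve has 24 pure strategies: Hi/W/A/Stay, Hi/W/A/Out, Hi/W/A/In, Hi/W/C/Stay, Hi/W/C/Out, Hi/W/C/In, Hi/N/A/Stay, Hi/N/A/Out, Hi/N/A/In, Hi/N/C/Stay, Hi/N/C/Out, Hi/N/C/In, Mid/W/A/Stay, Mid/W/A/Out, Mid/W/A/In, Mid/W/C/Stay, Mid/W/C/Out, Mid/W/C/In, Mid/N/A/Stay, Mid/N/A/Out, Mid/N/A/In, Mid/N/C/Stay, Mid/N/C/Out, Mid/N/C/In. Columns: hy, hx, hz, fy, fx, fz.
{Hi/W/A/Stay, Hi/W/A/Out, Hi/W/A/In} → row (-1,-3) (-1,-3) (-1,-3) (-2,5) (-2,5) (-2,5)
{Hi/W/C/Stay, Hi/W/C/Out, Hi/W/C/In} → row (-1,-3) (-1,-3) (-1,-3) (-1,2) (-1,2) (-1,2)
{Hi/N/A/Stay, Hi/N/A/Out, Hi/N/A/In} → row (3,1) (3,1) (3,1) (-2,5) (-2,5) (-2,5)
{Hi/N/C/Stay, Hi/N/C/Out, Hi/N/C/In} → row (3,1) (3,1) (3,1) (-1,2) (-1,2) (-1,2)
{Mid/W/A/Stay, Mid/W/C/Stay, Mid/N/A/Stay, Mid/N/C/Stay} → row (5,0) (5,0) (-2,2) (5,0) (5,0) (-2,2)
{Mid/W/A/Out, Mid/W/C/Out, Mid/N/A/Out, Mid/N/C/Out} → row (5,0) (3,-2) (-2,2) (5,0) (3,-2) (-2,2)
{Mid/W/A/In, Mid/W/C/In, Mid/N/A/In, Mid/N/C/In} → row (5,0) (-2,0) (-2,2) (5,0) (-2,0) (-2,2)
That's 7 distinct rows out of 24 strategies.

7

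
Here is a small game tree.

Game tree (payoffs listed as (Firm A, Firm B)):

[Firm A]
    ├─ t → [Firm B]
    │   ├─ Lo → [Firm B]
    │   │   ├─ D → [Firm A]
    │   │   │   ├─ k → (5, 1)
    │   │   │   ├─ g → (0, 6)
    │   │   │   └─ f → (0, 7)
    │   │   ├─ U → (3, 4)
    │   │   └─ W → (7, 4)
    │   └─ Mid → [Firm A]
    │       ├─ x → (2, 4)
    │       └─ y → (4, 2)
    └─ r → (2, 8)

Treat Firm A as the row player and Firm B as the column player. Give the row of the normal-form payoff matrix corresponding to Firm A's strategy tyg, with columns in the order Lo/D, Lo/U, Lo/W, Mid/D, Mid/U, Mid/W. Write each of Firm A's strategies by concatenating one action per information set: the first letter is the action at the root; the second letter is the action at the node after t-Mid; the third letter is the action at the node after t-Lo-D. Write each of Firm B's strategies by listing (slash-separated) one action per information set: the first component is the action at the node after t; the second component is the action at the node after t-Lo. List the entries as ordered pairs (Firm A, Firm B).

vs Lo/D: Firm A plays t → Firm B plays Lo at [t] → Firm B plays D at [t-Lo] → Firm A plays g at [t-Lo-D] → (0, 6)
vs Lo/U: Firm A plays t → Firm B plays Lo at [t] → Firm B plays U at [t-Lo] → (3, 4)
vs Lo/W: Firm A plays t → Firm B plays Lo at [t] → Firm B plays W at [t-Lo] → (7, 4)
vs Mid/D: Firm A plays t → Firm B plays Mid at [t] → Firm A plays y at [t-Mid] → (4, 2)
vs Mid/U: Firm A plays t → Firm B plays Mid at [t] → Firm A plays y at [t-Mid] → (4, 2)
vs Mid/W: Firm A plays t → Firm B plays Mid at [t] → Firm A plays y at [t-Mid] → (4, 2)

(0,6) (3,4) (7,4) (4,2) (4,2) (4,2)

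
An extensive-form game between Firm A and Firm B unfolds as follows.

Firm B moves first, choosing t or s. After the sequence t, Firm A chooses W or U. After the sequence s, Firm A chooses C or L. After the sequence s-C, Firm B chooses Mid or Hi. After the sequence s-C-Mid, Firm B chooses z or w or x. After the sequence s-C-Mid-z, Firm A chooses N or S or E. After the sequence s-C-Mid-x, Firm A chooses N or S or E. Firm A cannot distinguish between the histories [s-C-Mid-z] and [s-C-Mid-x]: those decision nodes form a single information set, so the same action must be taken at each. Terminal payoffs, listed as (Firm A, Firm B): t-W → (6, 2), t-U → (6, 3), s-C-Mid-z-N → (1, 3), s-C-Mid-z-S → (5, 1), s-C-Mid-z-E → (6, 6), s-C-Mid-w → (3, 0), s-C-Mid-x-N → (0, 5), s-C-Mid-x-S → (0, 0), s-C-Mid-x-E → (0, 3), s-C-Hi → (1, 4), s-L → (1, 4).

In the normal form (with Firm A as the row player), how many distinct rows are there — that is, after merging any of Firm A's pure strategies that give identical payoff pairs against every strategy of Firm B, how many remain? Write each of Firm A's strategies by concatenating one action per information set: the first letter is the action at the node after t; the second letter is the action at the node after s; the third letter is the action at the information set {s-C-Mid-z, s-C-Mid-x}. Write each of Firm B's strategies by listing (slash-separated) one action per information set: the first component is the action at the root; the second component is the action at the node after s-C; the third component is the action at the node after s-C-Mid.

8

Firm A has 12 pure strategies: WCN, WCS, WCE, WLN, WLS, WLE, UCN, UCS, UCE, ULN, ULS, ULE. Columns: t/Mid/z, t/Mid/w, t/Mid/x, t/Hi/z, t/Hi/w, t/Hi/x, s/Mid/z, s/Mid/w, s/Mid/x, s/Hi/z, s/Hi/w, s/Hi/x.
{WCN} → row (6,2) (6,2) (6,2) (6,2) (6,2) (6,2) (1,3) (3,0) (0,5) (1,4) (1,4) (1,4)
{WCS} → row (6,2) (6,2) (6,2) (6,2) (6,2) (6,2) (5,1) (3,0) (0,0) (1,4) (1,4) (1,4)
{WCE} → row (6,2) (6,2) (6,2) (6,2) (6,2) (6,2) (6,6) (3,0) (0,3) (1,4) (1,4) (1,4)
{WLN, WLS, WLE} → row (6,2) (6,2) (6,2) (6,2) (6,2) (6,2) (1,4) (1,4) (1,4) (1,4) (1,4) (1,4)
{UCN} → row (6,3) (6,3) (6,3) (6,3) (6,3) (6,3) (1,3) (3,0) (0,5) (1,4) (1,4) (1,4)
{UCS} → row (6,3) (6,3) (6,3) (6,3) (6,3) (6,3) (5,1) (3,0) (0,0) (1,4) (1,4) (1,4)
{UCE} → row (6,3) (6,3) (6,3) (6,3) (6,3) (6,3) (6,6) (3,0) (0,3) (1,4) (1,4) (1,4)
{ULN, ULS, ULE} → row (6,3) (6,3) (6,3) (6,3) (6,3) (6,3) (1,4) (1,4) (1,4) (1,4) (1,4) (1,4)
That's 8 distinct rows out of 12 strategies.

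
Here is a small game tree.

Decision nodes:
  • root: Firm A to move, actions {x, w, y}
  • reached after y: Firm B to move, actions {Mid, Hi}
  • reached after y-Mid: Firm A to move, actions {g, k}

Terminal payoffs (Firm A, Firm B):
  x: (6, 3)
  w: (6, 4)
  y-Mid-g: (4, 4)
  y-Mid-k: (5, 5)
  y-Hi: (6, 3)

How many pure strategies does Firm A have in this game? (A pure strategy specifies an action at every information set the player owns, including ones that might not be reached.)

6

Firm A owns the root with actions {x, w, y} — three choices.
Firm A owns the node after y-Mid with actions {g, k} — two choices.
A pure strategy fixes one action at each information set independently, so the count is the product 3 × 2 = 6.
(For reference, Firm B has 2 pure strategies, giving a 6×2 normal-form matrix.)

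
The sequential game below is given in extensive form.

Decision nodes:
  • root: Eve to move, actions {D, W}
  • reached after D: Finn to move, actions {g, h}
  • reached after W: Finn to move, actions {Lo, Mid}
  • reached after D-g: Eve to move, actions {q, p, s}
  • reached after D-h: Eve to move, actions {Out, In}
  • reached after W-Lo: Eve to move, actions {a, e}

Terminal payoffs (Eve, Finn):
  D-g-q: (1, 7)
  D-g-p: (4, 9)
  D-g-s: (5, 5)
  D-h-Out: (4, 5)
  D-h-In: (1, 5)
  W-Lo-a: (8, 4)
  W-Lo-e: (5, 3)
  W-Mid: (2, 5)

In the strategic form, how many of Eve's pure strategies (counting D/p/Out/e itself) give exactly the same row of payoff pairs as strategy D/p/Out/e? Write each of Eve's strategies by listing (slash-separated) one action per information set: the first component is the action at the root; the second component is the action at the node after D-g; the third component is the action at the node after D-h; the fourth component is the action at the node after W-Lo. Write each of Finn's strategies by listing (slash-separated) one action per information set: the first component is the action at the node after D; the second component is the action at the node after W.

Row for D/p/Out/e (columns g/Lo, g/Mid, h/Lo, h/Mid): (4,9) (4,9) (4,5) (4,5).
Under D/p/Out/e, Eve's choice at the node after W-Lo can never be reached regardless of what Finn does, so varying those choices leaves every outcome unchanged.
Holding the reachable choices fixed and varying the unreachable one freely already gives 2 equivalent strategies.
No other strategy reproduces this row, so those 2 are the full class: D/p/Out/a, D/p/Out/e.

2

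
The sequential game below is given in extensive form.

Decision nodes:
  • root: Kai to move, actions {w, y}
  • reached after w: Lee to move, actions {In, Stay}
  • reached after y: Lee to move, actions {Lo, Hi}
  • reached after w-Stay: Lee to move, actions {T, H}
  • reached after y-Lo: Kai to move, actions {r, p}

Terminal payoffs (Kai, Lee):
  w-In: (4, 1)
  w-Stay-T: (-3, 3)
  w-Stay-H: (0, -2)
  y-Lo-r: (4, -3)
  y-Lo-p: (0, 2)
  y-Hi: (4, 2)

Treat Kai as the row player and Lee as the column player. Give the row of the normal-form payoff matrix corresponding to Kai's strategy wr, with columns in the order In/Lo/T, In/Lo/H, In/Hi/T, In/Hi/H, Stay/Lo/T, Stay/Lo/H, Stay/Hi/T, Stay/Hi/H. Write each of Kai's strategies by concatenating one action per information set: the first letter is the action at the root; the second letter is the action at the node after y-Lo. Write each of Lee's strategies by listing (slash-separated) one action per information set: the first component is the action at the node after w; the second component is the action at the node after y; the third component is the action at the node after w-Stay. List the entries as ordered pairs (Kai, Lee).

vs In/Lo/T: Kai plays w → Lee plays In at [w] → (4, 1)
vs In/Lo/H: Kai plays w → Lee plays In at [w] → (4, 1)
vs In/Hi/T: Kai plays w → Lee plays In at [w] → (4, 1)
vs In/Hi/H: Kai plays w → Lee plays In at [w] → (4, 1)
vs Stay/Lo/T: Kai plays w → Lee plays Stay at [w] → Lee plays T at [w-Stay] → (-3, 3)
vs Stay/Lo/H: Kai plays w → Lee plays Stay at [w] → Lee plays H at [w-Stay] → (0, -2)
vs Stay/Hi/T: Kai plays w → Lee plays Stay at [w] → Lee plays T at [w-Stay] → (-3, 3)
vs Stay/Hi/H: Kai plays w → Lee plays Stay at [w] → Lee plays H at [w-Stay] → (0, -2)

(4,1) (4,1) (4,1) (4,1) (-3,3) (0,-2) (-3,3) (0,-2)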